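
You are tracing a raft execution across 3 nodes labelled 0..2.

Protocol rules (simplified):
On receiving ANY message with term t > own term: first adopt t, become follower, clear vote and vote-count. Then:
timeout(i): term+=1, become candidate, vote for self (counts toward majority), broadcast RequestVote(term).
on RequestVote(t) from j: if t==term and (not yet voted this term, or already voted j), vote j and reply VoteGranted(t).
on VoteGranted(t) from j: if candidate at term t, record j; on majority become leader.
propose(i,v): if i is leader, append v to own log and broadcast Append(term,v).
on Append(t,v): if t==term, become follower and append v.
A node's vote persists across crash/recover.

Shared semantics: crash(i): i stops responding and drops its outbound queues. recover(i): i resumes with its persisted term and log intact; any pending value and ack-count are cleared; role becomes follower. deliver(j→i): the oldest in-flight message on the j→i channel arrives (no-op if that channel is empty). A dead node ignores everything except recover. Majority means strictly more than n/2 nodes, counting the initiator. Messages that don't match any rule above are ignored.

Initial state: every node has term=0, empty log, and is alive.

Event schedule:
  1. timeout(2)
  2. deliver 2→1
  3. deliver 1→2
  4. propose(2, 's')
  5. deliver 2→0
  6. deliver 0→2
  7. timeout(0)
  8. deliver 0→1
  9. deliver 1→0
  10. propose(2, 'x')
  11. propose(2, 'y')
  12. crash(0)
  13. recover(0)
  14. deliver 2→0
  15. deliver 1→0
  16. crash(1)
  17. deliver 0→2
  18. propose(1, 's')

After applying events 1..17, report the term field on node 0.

step 1 timeout(2): 2={cand,t=1,log=-}
step 2 deliver 2→1: 1={foll,t=1,log=-}
step 3 deliver 1→2: 2={lead,t=1,log=-}
step 4 propose(2,'s'): 2={lead,t=1,log=s}
step 5 deliver 2→0: 0={foll,t=1,log=-}
step 6 deliver 0→2: —
step 7 timeout(0): 0={cand,t=2,log=-}
step 8 deliver 0→1: 1={foll,t=2,log=-}
step 9 deliver 1→0: 0={lead,t=2,log=-}
step 10 propose(2,'x'): 2={lead,t=1,log=s,x}
step 11 propose(2,'y'): 2={lead,t=1,log=s,x,y}
step 12 crash(0): 0={✗lead,t=2,log=-}
step 13 recover(0): 0={foll,t=2,log=-}
step 14 deliver 2→0: —
step 15 deliver 1→0: —
step 16 crash(1): 1={✗foll,t=2,log=-}
step 17 deliver 0→2: —

2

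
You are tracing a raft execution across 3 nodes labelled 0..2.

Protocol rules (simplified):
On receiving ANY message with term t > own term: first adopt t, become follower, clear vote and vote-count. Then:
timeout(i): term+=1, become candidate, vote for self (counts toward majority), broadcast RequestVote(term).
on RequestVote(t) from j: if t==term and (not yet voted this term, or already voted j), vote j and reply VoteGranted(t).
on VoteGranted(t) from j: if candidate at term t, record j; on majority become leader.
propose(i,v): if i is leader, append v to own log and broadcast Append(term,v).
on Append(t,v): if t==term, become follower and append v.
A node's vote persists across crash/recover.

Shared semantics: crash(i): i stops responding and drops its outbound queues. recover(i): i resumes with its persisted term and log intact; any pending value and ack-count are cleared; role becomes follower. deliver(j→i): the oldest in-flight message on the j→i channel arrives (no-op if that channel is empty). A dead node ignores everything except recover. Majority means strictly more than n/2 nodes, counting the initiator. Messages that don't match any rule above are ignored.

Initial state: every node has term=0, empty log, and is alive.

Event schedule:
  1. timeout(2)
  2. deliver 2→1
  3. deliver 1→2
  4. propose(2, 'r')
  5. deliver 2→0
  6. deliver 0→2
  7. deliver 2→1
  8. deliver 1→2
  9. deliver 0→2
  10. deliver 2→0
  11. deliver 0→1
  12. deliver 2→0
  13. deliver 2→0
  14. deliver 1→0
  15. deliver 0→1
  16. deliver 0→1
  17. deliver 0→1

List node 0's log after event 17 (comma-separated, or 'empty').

r

e1 timeout(2): 2[cand,t=1,-]
e2 deliver 2→1: 1[foll,t=1,-]
e3 deliver 1→2: 2[lead,t=1,-]
e4 propose(2,'r'): 2[lead,t=1,r]
e5 deliver 2→0: 0[foll,t=1,-]
e6 deliver 0→2: ·
e7 deliver 2→1: 1[foll,t=1,r]
e8 deliver 1→2: ·
e9 deliver 0→2: ·
e10 deliver 2→0: 0[foll,t=1,r]
e11 deliver 0→1: ·
e12 deliver 2→0: ·
e13 deliver 2→0: ·
e14 deliver 1→0: ·
e15 deliver 0→1: ·
e16 deliver 0→1: ·
e17 deliver 0→1: ·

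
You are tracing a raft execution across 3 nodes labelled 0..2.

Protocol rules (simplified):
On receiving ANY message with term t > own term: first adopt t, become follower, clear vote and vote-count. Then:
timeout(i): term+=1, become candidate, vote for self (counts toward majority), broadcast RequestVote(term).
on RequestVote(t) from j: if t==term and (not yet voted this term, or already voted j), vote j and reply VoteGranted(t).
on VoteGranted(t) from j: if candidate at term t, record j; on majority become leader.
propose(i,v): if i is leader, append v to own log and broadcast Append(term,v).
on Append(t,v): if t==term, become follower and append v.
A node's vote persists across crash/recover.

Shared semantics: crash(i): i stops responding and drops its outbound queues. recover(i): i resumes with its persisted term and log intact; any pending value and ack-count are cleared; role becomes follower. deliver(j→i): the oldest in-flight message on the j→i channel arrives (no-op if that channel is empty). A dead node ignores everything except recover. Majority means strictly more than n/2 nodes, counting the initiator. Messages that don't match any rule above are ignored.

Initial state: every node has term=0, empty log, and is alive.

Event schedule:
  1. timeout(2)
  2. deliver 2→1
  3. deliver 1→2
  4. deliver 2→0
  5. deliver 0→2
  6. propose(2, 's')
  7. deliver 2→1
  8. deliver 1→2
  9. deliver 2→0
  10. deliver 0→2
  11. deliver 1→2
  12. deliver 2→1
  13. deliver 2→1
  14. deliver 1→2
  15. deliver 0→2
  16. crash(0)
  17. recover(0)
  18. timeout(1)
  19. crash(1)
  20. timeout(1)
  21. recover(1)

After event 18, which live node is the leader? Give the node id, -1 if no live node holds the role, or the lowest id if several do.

1. timeout(2):  <2:cand t1 ->
2. deliver 2→1:  <1:foll t1 ->
3. deliver 1→2:  <2:lead t1 ->
4. deliver 2→0:  <0:foll t1 ->
5. deliver 0→2:  nop
6. propose(2,'s'):  <2:lead t1 s>
7. deliver 2→1:  <1:foll t1 s>
8. deliver 1→2:  nop
9. deliver 2→0:  <0:foll t1 s>
10. deliver 0→2:  nop
11. deliver 1→2:  nop
12. deliver 2→1:  nop
13. deliver 2→1:  nop
14. deliver 1→2:  nop
15. deliver 0→2:  nop
16. crash(0):  <0:✗foll t1 s>
17. recover(0):  <0:foll t1 s>
18. timeout(1):  <1:cand t2 s>

2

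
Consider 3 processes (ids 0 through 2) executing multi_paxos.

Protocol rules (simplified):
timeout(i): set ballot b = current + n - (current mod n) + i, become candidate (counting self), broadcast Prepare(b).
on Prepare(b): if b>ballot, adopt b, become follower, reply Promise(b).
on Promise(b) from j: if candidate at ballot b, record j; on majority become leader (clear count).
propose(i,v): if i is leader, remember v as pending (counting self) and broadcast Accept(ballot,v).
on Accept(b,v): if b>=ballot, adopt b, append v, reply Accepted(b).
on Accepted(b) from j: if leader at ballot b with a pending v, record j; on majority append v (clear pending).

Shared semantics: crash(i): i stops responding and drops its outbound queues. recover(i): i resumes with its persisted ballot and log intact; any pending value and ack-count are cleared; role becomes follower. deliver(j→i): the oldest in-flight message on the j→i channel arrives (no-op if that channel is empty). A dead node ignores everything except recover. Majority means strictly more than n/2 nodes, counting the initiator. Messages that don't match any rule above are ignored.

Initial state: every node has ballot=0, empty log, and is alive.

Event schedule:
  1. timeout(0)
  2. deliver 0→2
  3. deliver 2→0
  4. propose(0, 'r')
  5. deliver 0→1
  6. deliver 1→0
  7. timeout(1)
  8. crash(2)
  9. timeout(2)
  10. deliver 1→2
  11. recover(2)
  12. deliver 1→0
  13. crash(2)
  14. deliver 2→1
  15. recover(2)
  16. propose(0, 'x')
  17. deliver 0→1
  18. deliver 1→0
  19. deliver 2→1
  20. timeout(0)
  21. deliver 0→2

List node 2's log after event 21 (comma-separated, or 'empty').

r

1. timeout(0):  <0:cand b3 ->
2. deliver 0→2:  <2:foll b3 ->
3. deliver 2→0:  <0:lead b3 ->
4. propose(0,'r'):  nop
5. deliver 0→1:  <1:foll b3 ->
6. deliver 1→0:  nop
7. timeout(1):  <1:cand b7 ->
8. crash(2):  <2:✗foll b3 ->
9. timeout(2):  nop
10. deliver 1→2:  nop
11. recover(2):  <2:foll b3 ->
12. deliver 1→0:  <0:foll b7 ->
13. crash(2):  <2:✗foll b3 ->
14. deliver 2→1:  nop
15. recover(2):  <2:foll b3 ->
16. propose(0,'x'):  nop
17. deliver 0→1:  nop
18. deliver 1→0:  nop
19. deliver 2→1:  nop
20. timeout(0):  <0:cand b9 ->
21. deliver 0→2:  <2:foll b3 r>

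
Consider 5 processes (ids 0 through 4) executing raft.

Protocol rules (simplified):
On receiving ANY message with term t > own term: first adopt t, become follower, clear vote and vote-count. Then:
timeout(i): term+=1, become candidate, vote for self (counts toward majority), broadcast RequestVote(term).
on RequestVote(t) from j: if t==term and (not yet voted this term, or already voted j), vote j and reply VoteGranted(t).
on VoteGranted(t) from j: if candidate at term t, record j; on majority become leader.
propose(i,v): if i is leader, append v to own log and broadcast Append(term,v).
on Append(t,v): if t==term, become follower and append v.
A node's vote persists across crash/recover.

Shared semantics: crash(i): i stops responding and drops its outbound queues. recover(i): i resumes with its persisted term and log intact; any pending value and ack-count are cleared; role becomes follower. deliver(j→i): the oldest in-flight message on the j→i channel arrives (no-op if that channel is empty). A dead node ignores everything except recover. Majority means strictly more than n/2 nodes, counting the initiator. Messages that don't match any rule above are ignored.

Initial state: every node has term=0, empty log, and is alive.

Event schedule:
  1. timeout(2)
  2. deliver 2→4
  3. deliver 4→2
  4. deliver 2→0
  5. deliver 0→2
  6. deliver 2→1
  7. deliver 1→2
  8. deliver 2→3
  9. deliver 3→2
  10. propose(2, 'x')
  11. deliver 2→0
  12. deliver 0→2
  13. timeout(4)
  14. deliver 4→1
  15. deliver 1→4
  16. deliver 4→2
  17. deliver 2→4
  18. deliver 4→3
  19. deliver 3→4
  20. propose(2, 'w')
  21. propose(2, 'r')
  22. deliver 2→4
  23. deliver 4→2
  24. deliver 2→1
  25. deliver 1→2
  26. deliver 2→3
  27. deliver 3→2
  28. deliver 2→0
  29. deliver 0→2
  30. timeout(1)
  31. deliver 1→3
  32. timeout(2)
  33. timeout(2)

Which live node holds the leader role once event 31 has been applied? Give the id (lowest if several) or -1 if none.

1. timeout(2):  <2:cand t1 ->
2. deliver 2→4:  <4:foll t1 ->
3. deliver 4→2:  nop
4. deliver 2→0:  <0:foll t1 ->
5. deliver 0→2:  <2:lead t1 ->
6. deliver 2→1:  <1:foll t1 ->
7. deliver 1→2:  nop
8. deliver 2→3:  <3:foll t1 ->
9. deliver 3→2:  nop
10. propose(2,'x'):  <2:lead t1 x>
11. deliver 2→0:  <0:foll t1 x>
12. deliver 0→2:  nop
13. timeout(4):  <4:cand t2 ->
14. deliver 4→1:  <1:foll t2 ->
15. deliver 1→4:  nop
16. deliver 4→2:  <2:foll t2 x>
17. deliver 2→4:  nop
18. deliver 4→3:  <3:foll t2 ->
19. deliver 3→4:  <4:lead t2 ->
20. propose(2,'w'):  nop
21. propose(2,'r'):  nop
22. deliver 2→4:  nop
23. deliver 4→2:  nop
24. deliver 2→1:  nop
25. deliver 1→2:  nop
26. deliver 2→3:  nop
27. deliver 3→2:  nop
28. deliver 2→0:  nop
29. deliver 0→2:  nop
30. timeout(1):  <1:cand t3 ->
31. deliver 1→3:  <3:foll t3 ->

4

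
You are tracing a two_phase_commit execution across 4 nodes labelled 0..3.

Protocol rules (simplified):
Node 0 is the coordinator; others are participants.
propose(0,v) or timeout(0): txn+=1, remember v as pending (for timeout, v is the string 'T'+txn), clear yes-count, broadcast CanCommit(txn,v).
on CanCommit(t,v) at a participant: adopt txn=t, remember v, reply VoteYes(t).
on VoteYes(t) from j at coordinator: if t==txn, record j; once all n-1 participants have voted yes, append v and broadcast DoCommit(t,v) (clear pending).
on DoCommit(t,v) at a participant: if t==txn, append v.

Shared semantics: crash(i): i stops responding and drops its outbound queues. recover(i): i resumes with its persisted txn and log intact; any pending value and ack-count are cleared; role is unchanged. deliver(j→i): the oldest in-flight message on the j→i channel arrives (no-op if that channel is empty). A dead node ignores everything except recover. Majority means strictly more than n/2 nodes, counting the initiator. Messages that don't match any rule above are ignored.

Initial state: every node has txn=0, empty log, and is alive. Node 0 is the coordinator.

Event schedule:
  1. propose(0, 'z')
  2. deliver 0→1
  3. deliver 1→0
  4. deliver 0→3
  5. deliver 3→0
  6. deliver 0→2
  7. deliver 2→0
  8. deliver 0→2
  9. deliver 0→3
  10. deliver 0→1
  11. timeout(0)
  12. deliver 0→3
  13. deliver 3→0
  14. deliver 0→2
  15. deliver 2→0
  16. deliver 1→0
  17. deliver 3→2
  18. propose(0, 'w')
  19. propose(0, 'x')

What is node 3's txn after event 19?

after 1 — propose(0,'z'): n0:coor/t1/[-]
after 2 — deliver 0→1: n1:part/t1/[-]
after 3 — deliver 1→0: ·
after 4 — deliver 0→3: n3:part/t1/[-]
after 5 — deliver 3→0: ·
after 6 — deliver 0→2: n2:part/t1/[-]
after 7 — deliver 2→0: n0:coor/t1/[z]
after 8 — deliver 0→2: n2:part/t1/[z]
after 9 — deliver 0→3: n3:part/t1/[z]
after 10 — deliver 0→1: n1:part/t1/[z]
after 11 — timeout(0): n0:coor/t2/[z]
after 12 — deliver 0→3: n3:part/t2/[z]
after 13 — deliver 3→0: ·
after 14 — deliver 0→2: n2:part/t2/[z]
after 15 — deliver 2→0: ·
after 16 — deliver 1→0: ·
after 17 — deliver 3→2: ·
after 18 — propose(0,'w'): n0:coor/t3/[z]
after 19 — propose(0,'x'): n0:coor/t4/[z]

2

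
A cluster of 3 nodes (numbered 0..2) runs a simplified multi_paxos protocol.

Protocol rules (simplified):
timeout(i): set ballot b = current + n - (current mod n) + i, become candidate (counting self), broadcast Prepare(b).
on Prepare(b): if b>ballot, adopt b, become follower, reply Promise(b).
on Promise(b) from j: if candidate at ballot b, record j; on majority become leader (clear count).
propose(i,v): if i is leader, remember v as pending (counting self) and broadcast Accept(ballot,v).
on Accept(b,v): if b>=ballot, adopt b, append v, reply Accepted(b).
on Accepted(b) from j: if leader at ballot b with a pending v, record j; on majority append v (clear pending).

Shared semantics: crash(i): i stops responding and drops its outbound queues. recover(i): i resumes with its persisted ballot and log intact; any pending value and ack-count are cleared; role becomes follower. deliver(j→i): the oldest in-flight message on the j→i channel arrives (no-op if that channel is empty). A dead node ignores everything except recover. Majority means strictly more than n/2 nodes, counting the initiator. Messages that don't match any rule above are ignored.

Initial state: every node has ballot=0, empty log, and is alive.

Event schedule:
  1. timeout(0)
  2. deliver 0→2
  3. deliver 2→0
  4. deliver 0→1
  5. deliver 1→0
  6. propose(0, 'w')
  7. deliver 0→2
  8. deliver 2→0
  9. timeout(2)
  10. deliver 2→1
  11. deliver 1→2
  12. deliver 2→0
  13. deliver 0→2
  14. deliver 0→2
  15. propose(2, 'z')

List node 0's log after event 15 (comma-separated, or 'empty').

w

[1] timeout(0) → N0(cand b3 [-])
[2] deliver 0→2 → N2(foll b3 [-])
[3] deliver 2→0 → N0(lead b3 [-])
[4] deliver 0→1 → N1(foll b3 [-])
[5] deliver 1→0 → ∅
[6] propose(0,'w') → ∅
[7] deliver 0→2 → N2(foll b3 [w])
[8] deliver 2→0 → N0(lead b3 [w])
[9] timeout(2) → N2(cand b8 [w])
[10] deliver 2→1 → N1(foll b8 [-])
[11] deliver 1→2 → N2(lead b8 [w])
[12] deliver 2→0 → N0(foll b8 [w])
[13] deliver 0→2 → ∅
[14] deliver 0→2 → ∅
[15] propose(2,'z') → ∅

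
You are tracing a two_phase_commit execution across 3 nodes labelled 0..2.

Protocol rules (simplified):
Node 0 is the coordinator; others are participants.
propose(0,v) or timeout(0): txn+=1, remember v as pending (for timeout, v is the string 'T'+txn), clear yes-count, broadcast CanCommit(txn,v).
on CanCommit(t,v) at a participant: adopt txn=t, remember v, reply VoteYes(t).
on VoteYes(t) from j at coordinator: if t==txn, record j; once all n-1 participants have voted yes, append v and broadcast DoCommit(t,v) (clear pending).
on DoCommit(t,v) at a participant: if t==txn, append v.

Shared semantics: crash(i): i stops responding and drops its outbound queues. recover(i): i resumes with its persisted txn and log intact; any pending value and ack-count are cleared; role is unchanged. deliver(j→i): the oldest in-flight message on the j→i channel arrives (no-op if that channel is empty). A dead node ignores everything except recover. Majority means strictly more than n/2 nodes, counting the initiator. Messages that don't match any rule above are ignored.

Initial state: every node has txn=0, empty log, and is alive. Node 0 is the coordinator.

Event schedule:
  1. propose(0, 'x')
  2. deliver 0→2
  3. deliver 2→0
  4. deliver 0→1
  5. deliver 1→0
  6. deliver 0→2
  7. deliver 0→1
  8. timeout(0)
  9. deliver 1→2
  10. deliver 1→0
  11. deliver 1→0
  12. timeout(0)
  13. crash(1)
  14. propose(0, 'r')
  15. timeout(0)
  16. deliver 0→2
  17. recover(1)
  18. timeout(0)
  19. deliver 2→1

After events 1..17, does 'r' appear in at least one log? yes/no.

no

1. propose(0,'x'):  <0:coor t1 ->
2. deliver 0→2:  <2:part t1 ->
3. deliver 2→0:  nop
4. deliver 0→1:  <1:part t1 ->
5. deliver 1→0:  <0:coor t1 x>
6. deliver 0→2:  <2:part t1 x>
7. deliver 0→1:  <1:part t1 x>
8. timeout(0):  <0:coor t2 x>
9. deliver 1→2:  nop
10. deliver 1→0:  nop
11. deliver 1→0:  nop
12. timeout(0):  <0:coor t3 x>
13. crash(1):  <1:✗part t1 x>
14. propose(0,'r'):  <0:coor t4 x>
15. timeout(0):  <0:coor t5 x>
16. deliver 0→2:  <2:part t2 x>
17. recover(1):  <1:part t1 x>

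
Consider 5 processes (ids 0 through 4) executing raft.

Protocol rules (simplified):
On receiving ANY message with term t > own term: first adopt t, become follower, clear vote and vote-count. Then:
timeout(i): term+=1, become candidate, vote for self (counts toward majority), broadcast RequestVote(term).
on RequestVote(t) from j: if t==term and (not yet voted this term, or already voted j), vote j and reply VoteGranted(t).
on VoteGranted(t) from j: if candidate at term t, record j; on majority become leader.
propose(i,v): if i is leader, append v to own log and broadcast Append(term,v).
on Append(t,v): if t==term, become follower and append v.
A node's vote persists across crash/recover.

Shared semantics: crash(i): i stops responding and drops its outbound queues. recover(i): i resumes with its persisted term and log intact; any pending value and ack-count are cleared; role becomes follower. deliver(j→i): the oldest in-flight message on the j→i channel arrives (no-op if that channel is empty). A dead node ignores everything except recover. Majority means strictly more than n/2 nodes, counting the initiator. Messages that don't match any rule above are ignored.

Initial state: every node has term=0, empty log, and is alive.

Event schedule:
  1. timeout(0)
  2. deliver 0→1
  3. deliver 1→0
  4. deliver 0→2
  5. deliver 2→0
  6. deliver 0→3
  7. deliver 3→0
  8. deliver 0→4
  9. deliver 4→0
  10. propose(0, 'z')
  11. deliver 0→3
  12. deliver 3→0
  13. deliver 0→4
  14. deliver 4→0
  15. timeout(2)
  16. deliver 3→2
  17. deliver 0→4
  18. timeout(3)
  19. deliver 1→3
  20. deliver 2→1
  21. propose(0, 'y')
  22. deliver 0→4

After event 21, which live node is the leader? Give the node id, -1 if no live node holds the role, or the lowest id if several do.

0

e1 timeout(0): 0[cand,t=1,-]
e2 deliver 0→1: 1[foll,t=1,-]
e3 deliver 1→0: ·
e4 deliver 0→2: 2[foll,t=1,-]
e5 deliver 2→0: 0[lead,t=1,-]
e6 deliver 0→3: 3[foll,t=1,-]
e7 deliver 3→0: ·
e8 deliver 0→4: 4[foll,t=1,-]
e9 deliver 4→0: ·
e10 propose(0,'z'): 0[lead,t=1,z]
e11 deliver 0→3: 3[foll,t=1,z]
e12 deliver 3→0: ·
e13 deliver 0→4: 4[foll,t=1,z]
e14 deliver 4→0: ·
e15 timeout(2): 2[cand,t=2,-]
e16 deliver 3→2: ·
e17 deliver 0→4: ·
e18 timeout(3): 3[cand,t=2,z]
e19 deliver 1→3: ·
e20 deliver 2→1: 1[foll,t=2,-]
e21 propose(0,'y'): 0[lead,t=1,z,y]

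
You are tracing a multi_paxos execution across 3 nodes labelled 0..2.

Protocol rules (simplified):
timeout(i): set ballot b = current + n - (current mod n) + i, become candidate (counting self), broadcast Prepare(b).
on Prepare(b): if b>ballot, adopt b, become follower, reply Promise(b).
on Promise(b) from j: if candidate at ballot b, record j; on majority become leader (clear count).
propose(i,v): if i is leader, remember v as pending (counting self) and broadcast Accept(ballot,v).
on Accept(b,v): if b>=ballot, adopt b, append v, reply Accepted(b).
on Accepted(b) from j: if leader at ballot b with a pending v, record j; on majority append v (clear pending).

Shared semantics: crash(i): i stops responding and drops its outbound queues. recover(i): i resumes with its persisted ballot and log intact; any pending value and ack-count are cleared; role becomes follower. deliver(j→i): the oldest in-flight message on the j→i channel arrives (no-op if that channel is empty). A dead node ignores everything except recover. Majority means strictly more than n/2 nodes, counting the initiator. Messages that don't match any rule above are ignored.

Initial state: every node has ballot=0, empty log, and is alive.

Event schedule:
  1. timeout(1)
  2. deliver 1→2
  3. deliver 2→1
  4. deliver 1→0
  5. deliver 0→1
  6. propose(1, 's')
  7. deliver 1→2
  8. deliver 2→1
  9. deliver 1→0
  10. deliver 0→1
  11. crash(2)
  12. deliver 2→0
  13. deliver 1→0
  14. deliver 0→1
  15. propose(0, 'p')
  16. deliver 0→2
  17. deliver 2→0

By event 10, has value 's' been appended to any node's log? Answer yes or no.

yes

e1 timeout(1): 1[cand,b=4,-]
e2 deliver 1→2: 2[foll,b=4,-]
e3 deliver 2→1: 1[lead,b=4,-]
e4 deliver 1→0: 0[foll,b=4,-]
e5 deliver 0→1: ·
e6 propose(1,'s'): ·
e7 deliver 1→2: 2[foll,b=4,s]
e8 deliver 2→1: 1[lead,b=4,s]
e9 deliver 1→0: 0[foll,b=4,s]
e10 deliver 0→1: ·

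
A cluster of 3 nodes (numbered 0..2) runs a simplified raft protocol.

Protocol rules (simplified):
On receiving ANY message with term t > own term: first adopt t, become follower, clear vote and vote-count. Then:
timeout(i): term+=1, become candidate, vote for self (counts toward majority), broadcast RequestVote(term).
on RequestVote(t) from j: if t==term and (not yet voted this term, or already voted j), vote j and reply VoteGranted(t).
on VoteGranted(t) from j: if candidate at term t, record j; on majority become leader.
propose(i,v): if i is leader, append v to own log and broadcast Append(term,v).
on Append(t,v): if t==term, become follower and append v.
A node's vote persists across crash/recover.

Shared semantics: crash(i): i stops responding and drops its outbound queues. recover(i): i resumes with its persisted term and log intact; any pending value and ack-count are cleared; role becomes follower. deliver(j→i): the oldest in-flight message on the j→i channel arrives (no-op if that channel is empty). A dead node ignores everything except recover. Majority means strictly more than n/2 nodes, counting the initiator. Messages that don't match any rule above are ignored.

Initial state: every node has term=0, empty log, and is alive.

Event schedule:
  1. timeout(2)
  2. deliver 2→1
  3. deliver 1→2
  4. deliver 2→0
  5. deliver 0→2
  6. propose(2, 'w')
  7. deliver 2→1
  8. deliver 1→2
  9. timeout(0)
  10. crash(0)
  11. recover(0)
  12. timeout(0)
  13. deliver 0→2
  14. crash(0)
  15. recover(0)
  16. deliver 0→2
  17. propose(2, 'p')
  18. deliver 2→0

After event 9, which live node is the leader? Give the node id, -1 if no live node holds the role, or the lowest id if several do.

1. timeout(2):  <2:cand t1 ->
2. deliver 2→1:  <1:foll t1 ->
3. deliver 1→2:  <2:lead t1 ->
4. deliver 2→0:  <0:foll t1 ->
5. deliver 0→2:  nop
6. propose(2,'w'):  <2:lead t1 w>
7. deliver 2→1:  <1:foll t1 w>
8. deliver 1→2:  nop
9. timeout(0):  <0:cand t2 ->

2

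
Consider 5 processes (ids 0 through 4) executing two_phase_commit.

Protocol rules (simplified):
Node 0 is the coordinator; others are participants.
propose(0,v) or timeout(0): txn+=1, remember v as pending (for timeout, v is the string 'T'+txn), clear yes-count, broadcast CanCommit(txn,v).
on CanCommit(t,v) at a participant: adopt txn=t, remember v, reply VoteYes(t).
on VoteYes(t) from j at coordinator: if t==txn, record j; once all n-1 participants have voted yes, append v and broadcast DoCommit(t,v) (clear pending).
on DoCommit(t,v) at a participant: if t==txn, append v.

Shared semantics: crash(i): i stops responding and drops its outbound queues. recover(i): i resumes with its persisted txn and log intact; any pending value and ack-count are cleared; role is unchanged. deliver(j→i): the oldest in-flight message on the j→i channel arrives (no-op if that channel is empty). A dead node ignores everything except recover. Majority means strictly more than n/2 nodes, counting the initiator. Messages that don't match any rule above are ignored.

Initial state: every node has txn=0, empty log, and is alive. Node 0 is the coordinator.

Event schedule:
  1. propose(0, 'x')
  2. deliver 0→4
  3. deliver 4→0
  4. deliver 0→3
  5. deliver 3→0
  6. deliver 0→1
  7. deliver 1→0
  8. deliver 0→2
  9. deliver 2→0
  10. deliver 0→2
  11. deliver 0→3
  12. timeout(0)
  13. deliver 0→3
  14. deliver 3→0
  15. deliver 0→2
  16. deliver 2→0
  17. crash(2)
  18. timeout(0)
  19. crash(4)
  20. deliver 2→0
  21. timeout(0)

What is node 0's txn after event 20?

3

[1] propose(0,'x') → N0(coor t1 [-])
[2] deliver 0→4 → N4(part t1 [-])
[3] deliver 4→0 → ∅
[4] deliver 0→3 → N3(part t1 [-])
[5] deliver 3→0 → ∅
[6] deliver 0→1 → N1(part t1 [-])
[7] deliver 1→0 → ∅
[8] deliver 0→2 → N2(part t1 [-])
[9] deliver 2→0 → N0(coor t1 [x])
[10] deliver 0→2 → N2(part t1 [x])
[11] deliver 0→3 → N3(part t1 [x])
[12] timeout(0) → N0(coor t2 [x])
[13] deliver 0→3 → N3(part t2 [x])
[14] deliver 3→0 → ∅
[15] deliver 0→2 → N2(part t2 [x])
[16] deliver 2→0 → ∅
[17] crash(2) → N2(✗part t2 [x])
[18] timeout(0) → N0(coor t3 [x])
[19] crash(4) → N4(✗part t1 [-])
[20] deliver 2→0 → ∅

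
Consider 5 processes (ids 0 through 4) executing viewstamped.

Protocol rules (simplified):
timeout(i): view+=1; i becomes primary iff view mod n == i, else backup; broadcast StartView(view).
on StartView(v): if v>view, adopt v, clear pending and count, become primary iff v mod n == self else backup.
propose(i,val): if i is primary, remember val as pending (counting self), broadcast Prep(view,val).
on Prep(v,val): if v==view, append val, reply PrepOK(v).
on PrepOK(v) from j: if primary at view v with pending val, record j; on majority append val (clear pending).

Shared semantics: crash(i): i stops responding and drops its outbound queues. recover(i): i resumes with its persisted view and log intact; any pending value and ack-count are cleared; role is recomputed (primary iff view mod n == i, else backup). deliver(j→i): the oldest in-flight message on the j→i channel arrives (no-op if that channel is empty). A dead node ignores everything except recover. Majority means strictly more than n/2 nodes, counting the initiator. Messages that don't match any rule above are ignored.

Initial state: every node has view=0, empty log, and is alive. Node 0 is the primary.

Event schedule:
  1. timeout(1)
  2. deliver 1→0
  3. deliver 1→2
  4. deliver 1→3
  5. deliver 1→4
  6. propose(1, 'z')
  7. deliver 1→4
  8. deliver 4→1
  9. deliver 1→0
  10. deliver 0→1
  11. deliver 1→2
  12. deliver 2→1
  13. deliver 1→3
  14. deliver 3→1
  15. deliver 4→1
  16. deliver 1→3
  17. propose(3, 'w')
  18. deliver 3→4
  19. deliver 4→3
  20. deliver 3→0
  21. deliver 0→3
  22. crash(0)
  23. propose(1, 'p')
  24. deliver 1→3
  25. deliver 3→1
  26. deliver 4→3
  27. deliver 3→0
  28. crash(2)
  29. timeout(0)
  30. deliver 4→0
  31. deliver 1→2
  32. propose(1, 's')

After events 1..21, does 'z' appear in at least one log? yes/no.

step 1 timeout(1): 1={prim,v=1,log=-}
step 2 deliver 1→0: 0={back,v=1,log=-}
step 3 deliver 1→2: 2={back,v=1,log=-}
step 4 deliver 1→3: 3={back,v=1,log=-}
step 5 deliver 1→4: 4={back,v=1,log=-}
step 6 propose(1,'z'): —
step 7 deliver 1→4: 4={back,v=1,log=z}
step 8 deliver 4→1: —
step 9 deliver 1→0: 0={back,v=1,log=z}
step 10 deliver 0→1: 1={prim,v=1,log=z}
step 11 deliver 1→2: 2={back,v=1,log=z}
step 12 deliver 2→1: —
step 13 deliver 1→3: 3={back,v=1,log=z}
step 14 deliver 3→1: —
step 15 deliver 4→1: —
step 16 deliver 1→3: —
step 17 propose(3,'w'): —
step 18 deliver 3→4: —
step 19 deliver 4→3: —
step 20 deliver 3→0: —
step 21 deliver 0→3: —

yes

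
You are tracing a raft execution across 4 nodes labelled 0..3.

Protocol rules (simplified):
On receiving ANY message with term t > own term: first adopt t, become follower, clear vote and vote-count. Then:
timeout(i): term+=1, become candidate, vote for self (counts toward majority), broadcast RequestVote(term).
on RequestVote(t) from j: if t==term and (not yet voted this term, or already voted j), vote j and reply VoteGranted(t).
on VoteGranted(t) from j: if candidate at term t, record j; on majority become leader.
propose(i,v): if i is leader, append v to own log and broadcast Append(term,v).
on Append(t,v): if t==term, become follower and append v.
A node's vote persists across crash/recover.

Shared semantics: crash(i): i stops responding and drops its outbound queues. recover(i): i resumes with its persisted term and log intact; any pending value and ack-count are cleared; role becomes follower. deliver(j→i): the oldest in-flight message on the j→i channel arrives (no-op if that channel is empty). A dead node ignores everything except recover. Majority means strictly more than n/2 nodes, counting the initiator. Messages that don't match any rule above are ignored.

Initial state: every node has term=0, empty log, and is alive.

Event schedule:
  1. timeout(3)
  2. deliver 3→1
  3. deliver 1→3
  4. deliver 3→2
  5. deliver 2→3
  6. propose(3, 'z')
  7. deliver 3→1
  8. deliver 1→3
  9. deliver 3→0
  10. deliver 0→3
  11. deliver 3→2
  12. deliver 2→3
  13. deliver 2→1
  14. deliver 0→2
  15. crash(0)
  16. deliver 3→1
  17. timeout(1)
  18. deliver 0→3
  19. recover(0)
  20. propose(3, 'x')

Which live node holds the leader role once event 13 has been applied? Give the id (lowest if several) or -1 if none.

3

[1] timeout(3) → N3(cand t1 [-])
[2] deliver 3→1 → N1(foll t1 [-])
[3] deliver 1→3 → ∅
[4] deliver 3→2 → N2(foll t1 [-])
[5] deliver 2→3 → N3(lead t1 [-])
[6] propose(3,'z') → N3(lead t1 [z])
[7] deliver 3→1 → N1(foll t1 [z])
[8] deliver 1→3 → ∅
[9] deliver 3→0 → N0(foll t1 [-])
[10] deliver 0→3 → ∅
[11] deliver 3→2 → N2(foll t1 [z])
[12] deliver 2→3 → ∅
[13] deliver 2→1 → ∅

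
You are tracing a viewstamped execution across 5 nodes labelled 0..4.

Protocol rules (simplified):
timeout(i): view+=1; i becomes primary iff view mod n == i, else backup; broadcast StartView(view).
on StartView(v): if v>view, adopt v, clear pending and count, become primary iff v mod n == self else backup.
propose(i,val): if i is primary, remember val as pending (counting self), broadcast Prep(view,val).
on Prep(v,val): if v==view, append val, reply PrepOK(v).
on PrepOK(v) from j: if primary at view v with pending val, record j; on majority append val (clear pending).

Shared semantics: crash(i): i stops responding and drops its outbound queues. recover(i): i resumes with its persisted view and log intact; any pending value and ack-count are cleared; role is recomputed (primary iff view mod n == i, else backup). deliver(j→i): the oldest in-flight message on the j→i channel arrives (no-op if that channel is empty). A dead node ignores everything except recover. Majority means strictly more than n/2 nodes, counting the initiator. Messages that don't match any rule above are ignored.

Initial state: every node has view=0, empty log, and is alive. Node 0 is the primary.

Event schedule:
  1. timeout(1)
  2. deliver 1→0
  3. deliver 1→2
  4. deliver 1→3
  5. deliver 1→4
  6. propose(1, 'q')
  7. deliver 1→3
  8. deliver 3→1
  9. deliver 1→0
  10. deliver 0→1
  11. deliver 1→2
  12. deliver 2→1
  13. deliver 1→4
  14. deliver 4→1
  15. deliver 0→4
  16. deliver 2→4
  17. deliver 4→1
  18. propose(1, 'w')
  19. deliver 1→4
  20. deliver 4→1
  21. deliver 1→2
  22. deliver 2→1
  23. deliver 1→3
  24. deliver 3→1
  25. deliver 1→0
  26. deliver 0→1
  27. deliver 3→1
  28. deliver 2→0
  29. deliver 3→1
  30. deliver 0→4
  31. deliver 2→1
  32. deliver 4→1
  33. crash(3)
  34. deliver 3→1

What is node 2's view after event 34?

e1 timeout(1): 1[prim,v=1,-]
e2 deliver 1→0: 0[back,v=1,-]
e3 deliver 1→2: 2[back,v=1,-]
e4 deliver 1→3: 3[back,v=1,-]
e5 deliver 1→4: 4[back,v=1,-]
e6 propose(1,'q'): ·
e7 deliver 1→3: 3[back,v=1,q]
e8 deliver 3→1: ·
e9 deliver 1→0: 0[back,v=1,q]
e10 deliver 0→1: 1[prim,v=1,q]
e11 deliver 1→2: 2[back,v=1,q]
e12 deliver 2→1: ·
e13 deliver 1→4: 4[back,v=1,q]
e14 deliver 4→1: ·
e15 deliver 0→4: ·
e16 deliver 2→4: ·
e17 deliver 4→1: ·
e18 propose(1,'w'): ·
e19 deliver 1→4: 4[back,v=1,q,w]
e20 deliver 4→1: ·
e21 deliver 1→2: 2[back,v=1,q,w]
e22 deliver 2→1: 1[prim,v=1,q,w]
e23 deliver 1→3: 3[back,v=1,q,w]
e24 deliver 3→1: ·
e25 deliver 1→0: 0[back,v=1,q,w]
e26 deliver 0→1: ·
e27 deliver 3→1: ·
e28 deliver 2→0: ·
e29 deliver 3→1: ·
e30 deliver 0→4: ·
e31 deliver 2→1: ·
e32 deliver 4→1: ·
e33 crash(3): 3[✗back,v=1,q,w]
e34 deliver 3→1: ·

1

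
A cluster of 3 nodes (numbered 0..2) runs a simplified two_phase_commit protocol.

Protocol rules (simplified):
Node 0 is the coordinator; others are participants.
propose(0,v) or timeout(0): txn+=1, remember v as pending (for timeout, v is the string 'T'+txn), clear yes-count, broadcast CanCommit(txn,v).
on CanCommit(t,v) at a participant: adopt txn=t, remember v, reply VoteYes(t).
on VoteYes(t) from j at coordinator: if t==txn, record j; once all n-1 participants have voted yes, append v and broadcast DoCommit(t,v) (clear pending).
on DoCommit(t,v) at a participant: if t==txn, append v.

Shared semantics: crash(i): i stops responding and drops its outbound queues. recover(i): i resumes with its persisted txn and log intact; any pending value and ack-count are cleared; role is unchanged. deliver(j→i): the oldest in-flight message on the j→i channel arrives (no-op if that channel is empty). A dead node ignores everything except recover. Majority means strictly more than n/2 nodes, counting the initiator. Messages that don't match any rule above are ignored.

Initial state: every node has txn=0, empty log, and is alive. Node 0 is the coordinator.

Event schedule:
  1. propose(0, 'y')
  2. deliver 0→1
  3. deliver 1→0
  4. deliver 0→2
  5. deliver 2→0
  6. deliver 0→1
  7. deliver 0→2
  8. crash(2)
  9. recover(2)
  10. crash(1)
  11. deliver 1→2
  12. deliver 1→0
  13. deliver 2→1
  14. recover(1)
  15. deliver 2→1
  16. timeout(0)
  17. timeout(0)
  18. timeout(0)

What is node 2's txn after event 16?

e1 propose(0,'y'): 0[coor,t=1,-]
e2 deliver 0→1: 1[part,t=1,-]
e3 deliver 1→0: ·
e4 deliver 0→2: 2[part,t=1,-]
e5 deliver 2→0: 0[coor,t=1,y]
e6 deliver 0→1: 1[part,t=1,y]
e7 deliver 0→2: 2[part,t=1,y]
e8 crash(2): 2[✗part,t=1,y]
e9 recover(2): 2[part,t=1,y]
e10 crash(1): 1[✗part,t=1,y]
e11 deliver 1→2: ·
e12 deliver 1→0: ·
e13 deliver 2→1: ·
e14 recover(1): 1[part,t=1,y]
e15 deliver 2→1: ·
e16 timeout(0): 0[coor,t=2,y]

1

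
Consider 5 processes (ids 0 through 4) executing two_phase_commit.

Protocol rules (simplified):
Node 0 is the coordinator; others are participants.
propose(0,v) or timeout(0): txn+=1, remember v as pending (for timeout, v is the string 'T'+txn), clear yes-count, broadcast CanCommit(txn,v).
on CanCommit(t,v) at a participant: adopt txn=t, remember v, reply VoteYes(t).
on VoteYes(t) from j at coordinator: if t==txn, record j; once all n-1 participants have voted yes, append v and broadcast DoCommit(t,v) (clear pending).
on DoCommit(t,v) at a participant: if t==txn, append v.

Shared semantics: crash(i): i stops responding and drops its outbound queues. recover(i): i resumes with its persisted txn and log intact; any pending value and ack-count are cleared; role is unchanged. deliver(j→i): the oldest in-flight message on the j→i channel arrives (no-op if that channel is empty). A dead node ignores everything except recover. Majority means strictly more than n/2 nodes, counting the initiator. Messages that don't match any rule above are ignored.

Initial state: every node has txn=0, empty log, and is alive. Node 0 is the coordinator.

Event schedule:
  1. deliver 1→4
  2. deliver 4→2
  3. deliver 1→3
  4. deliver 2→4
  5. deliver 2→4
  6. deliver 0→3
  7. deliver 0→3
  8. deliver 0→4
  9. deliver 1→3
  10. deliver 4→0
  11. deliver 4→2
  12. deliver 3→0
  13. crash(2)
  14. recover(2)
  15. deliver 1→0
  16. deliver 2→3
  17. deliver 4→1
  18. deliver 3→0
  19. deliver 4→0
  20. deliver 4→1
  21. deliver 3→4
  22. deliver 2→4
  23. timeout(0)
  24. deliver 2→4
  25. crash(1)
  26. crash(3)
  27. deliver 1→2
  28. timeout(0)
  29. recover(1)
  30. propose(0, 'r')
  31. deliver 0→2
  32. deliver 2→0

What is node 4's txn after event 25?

e1 deliver 1→4: ·
e2 deliver 4→2: ·
e3 deliver 1→3: ·
e4 deliver 2→4: ·
e5 deliver 2→4: ·
e6 deliver 0→3: ·
e7 deliver 0→3: ·
e8 deliver 0→4: ·
e9 deliver 1→3: ·
e10 deliver 4→0: ·
e11 deliver 4→2: ·
e12 deliver 3→0: ·
e13 crash(2): 2[✗part,t=0,-]
e14 recover(2): 2[part,t=0,-]
e15 deliver 1→0: ·
e16 deliver 2→3: ·
e17 deliver 4→1: ·
e18 deliver 3→0: ·
e19 deliver 4→0: ·
e20 deliver 4→1: ·
e21 deliver 3→4: ·
e22 deliver 2→4: ·
e23 timeout(0): 0[coor,t=1,-]
e24 deliver 2→4: ·
e25 crash(1): 1[✗part,t=0,-]

0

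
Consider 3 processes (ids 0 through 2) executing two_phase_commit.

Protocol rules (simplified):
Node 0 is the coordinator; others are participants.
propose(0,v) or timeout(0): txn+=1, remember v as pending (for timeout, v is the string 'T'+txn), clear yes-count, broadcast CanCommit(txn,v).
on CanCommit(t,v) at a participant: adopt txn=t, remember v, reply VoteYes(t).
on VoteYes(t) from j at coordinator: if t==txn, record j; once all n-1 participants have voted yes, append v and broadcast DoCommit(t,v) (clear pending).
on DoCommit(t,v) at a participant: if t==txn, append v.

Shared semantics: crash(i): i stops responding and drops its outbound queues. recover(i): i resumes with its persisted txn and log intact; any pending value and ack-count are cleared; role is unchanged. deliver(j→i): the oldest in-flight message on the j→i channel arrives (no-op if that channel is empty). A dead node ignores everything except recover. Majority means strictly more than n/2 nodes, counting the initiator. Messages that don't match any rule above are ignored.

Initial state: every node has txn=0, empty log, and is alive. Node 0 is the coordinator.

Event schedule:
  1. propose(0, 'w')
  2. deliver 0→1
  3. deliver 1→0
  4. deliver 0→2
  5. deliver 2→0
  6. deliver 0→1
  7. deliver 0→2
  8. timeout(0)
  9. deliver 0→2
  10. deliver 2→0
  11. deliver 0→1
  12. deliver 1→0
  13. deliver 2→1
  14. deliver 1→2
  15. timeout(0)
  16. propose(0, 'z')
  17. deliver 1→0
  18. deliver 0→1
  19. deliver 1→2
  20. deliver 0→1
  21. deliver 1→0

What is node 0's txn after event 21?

4

e1 propose(0,'w'): 0[coor,t=1,-]
e2 deliver 0→1: 1[part,t=1,-]
e3 deliver 1→0: ·
e4 deliver 0→2: 2[part,t=1,-]
e5 deliver 2→0: 0[coor,t=1,w]
e6 deliver 0→1: 1[part,t=1,w]
e7 deliver 0→2: 2[part,t=1,w]
e8 timeout(0): 0[coor,t=2,w]
e9 deliver 0→2: 2[part,t=2,w]
e10 deliver 2→0: ·
e11 deliver 0→1: 1[part,t=2,w]
e12 deliver 1→0: 0[coor,t=2,w,T2]
e13 deliver 2→1: ·
e14 deliver 1→2: ·
e15 timeout(0): 0[coor,t=3,w,T2]
e16 propose(0,'z'): 0[coor,t=4,w,T2]
e17 deliver 1→0: ·
e18 deliver 0→1: 1[part,t=2,w,T2]
e19 deliver 1→2: ·
e20 deliver 0→1: 1[part,t=3,w,T2]
e21 deliver 1→0: ·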